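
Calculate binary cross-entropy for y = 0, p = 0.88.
L = 2.12

L = -0·log(0.88) - 1·log(0.12) = -log(0.12) = 2.12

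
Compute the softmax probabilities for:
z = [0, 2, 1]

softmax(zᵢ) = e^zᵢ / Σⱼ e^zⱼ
p = [0.09, 0.6652, 0.2447]

exp(z) = [1, 7.389, 2.718]
Sum = 11.11
p = [0.09, 0.6652, 0.2447]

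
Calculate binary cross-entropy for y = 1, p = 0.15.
L = 1.897

L = -1·log(0.15) - 0·log(0.85) = -log(0.15) = 1.897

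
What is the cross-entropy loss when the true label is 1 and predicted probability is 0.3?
L = 1.204

L = -1·log(0.3) - 0·log(0.7) = -log(0.3) = 1.204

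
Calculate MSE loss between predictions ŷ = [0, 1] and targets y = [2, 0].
MSE = 2.5

MSE = (1/2)((0-2)² + (1-0)²) = (1/2)(4 + 1) = 2.5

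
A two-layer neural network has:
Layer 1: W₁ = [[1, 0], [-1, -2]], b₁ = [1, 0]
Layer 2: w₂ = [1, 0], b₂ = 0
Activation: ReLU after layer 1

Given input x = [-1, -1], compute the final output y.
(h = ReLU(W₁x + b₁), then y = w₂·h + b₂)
y = 0

Layer 1 pre-activation: z₁ = [0, 3]
After ReLU: h = [0, 3]
Layer 2 output: y = 1×0 + 0×3 + 0 = 0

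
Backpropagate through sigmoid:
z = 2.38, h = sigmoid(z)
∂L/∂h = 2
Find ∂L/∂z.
∂L/∂z = 0.1551

σ(2.38) = 0.9153
σ'(2.38) = σ(2.38)(1 - σ(2.38)) = 0.9153 × 0.08471 = 0.07753
∂L/∂z = ∂L/∂h · σ'(z) = 2 × 0.07753 = 0.1551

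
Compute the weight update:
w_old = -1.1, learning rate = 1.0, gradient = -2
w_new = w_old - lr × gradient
w_new = 0.9

w_new = w - η·∂L/∂w = -1.1 - 1.0×(-2) = -1.1 - (-2) = 0.9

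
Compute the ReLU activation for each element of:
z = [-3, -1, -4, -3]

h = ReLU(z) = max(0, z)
h = [0, 0, 0, 0]

ReLU applied element-wise: max(0,-3)=0, max(0,-1)=0, max(0,-4)=0, max(0,-3)=0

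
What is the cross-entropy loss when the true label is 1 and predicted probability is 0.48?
L = 0.734

L = -1·log(0.48) - 0·log(0.52) = -log(0.48) = 0.734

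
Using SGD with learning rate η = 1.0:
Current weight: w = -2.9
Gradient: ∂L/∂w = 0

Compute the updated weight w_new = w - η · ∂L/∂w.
w_new = -2.9

w_new = w - η·∂L/∂w = -2.9 - 1.0×(0) = -2.9 - (0) = -2.9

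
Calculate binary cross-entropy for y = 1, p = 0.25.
L = 1.386

L = -1·log(0.25) - 0·log(0.75) = -log(0.25) = 1.386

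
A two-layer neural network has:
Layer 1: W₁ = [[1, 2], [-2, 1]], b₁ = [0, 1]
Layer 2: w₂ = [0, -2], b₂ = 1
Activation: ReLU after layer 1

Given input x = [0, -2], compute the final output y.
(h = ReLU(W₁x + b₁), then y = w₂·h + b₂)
y = 1

Layer 1 pre-activation: z₁ = [-4, -1]
After ReLU: h = [0, 0]
Layer 2 output: y = 0×0 + -2×0 + 1 = 1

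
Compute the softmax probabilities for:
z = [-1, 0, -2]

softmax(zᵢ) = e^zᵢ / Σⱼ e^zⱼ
p = [0.2447, 0.6652, 0.09]

exp(z) = [0.3679, 1, 0.1353]
Sum = 1.503
p = [0.2447, 0.6652, 0.09]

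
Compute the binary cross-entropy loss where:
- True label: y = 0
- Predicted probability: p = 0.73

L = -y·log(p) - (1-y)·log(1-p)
L = 1.309

L = -0·log(0.73) - 1·log(0.27) = -log(0.27) = 1.309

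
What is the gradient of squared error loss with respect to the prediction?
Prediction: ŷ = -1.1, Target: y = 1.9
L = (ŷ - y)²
∂L/∂ŷ = -6.0

∂L/∂ŷ = 2(ŷ - y) = 2(-1.1 - 1.9) = 2(-3.0) = -6.0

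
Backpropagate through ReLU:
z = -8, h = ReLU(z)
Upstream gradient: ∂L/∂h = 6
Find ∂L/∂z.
∂L/∂z = 0

h = ReLU(-8) = 0
Since z < 0: ∂h/∂z = 0
∂L/∂z = ∂L/∂h · ∂h/∂z = 6 × 0 = 0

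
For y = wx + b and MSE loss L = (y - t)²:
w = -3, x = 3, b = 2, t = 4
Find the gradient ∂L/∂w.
∂L/∂w = -66

y = wx + b = (-3)(3) + 2 = -7
∂L/∂y = 2(y - t) = 2(-7 - 4) = -22
∂y/∂w = x = 3
∂L/∂w = ∂L/∂y · ∂y/∂w = -22 × 3 = -66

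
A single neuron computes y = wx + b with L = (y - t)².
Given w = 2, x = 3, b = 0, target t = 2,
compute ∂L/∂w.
∂L/∂w = 24

y = wx + b = (2)(3) + 0 = 6
∂L/∂y = 2(y - t) = 2(6 - 2) = 8
∂y/∂w = x = 3
∂L/∂w = ∂L/∂y · ∂y/∂w = 8 × 3 = 24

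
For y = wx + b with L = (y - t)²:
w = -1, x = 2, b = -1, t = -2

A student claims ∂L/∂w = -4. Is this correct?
Correct

y = (-1)(2) + -1 = -3
∂L/∂y = 2(y - t) = 2(-3 - -2) = -2
∂y/∂w = x = 2
∂L/∂w = -2 × 2 = -4

Claimed value: -4
Correct: The correct gradient is -4.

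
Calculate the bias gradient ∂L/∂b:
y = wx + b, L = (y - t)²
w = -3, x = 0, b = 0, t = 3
∂L/∂b = -6

y = wx + b = (-3)(0) + 0 = 0
∂L/∂y = 2(y - t) = 2(0 - 3) = -6
∂y/∂b = 1
∂L/∂b = ∂L/∂y · ∂y/∂b = -6 × 1 = -6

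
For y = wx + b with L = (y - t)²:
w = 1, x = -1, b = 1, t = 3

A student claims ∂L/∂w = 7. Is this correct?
Incorrect

y = (1)(-1) + 1 = 0
∂L/∂y = 2(y - t) = 2(0 - 3) = -6
∂y/∂w = x = -1
∂L/∂w = -6 × -1 = 6

Claimed value: 7
Incorrect: The correct gradient is 6.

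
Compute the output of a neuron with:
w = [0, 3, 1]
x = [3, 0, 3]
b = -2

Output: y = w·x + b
y = 1

y = (0)(3) + (3)(0) + (1)(3) + -2 = 1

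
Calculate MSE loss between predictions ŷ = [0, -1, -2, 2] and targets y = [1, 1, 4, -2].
MSE = 14.25

MSE = (1/4)((0-1)² + (-1-1)² + (-2-4)² + (2--2)²) = (1/4)(1 + 4 + 36 + 16) = 14.25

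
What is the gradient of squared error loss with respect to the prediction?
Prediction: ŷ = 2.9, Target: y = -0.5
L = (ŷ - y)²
∂L/∂ŷ = 6.8

∂L/∂ŷ = 2(ŷ - y) = 2(2.9 - -0.5) = 2(3.4) = 6.8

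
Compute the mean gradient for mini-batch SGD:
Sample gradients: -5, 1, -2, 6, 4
Average gradient = 0.8

Average = (1/5)(-5 + 1 + -2 + 6 + 4) = 4/5 = 0.8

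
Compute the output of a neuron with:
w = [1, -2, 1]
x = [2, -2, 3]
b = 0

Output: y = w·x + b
y = 9

y = (1)(2) + (-2)(-2) + (1)(3) + 0 = 9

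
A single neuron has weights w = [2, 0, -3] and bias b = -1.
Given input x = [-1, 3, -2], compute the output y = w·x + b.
y = 3

y = (2)(-1) + (0)(3) + (-3)(-2) + -1 = 3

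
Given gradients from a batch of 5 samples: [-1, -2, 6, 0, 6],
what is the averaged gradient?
Average gradient = 1.8

Average = (1/5)(-1 + -2 + 6 + 0 + 6) = 9/5 = 1.8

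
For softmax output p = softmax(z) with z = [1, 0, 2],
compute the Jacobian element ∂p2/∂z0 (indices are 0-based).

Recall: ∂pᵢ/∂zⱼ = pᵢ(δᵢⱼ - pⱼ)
∂p2/∂z0 = -0.1628

p = softmax(z) = [0.2447, 0.09003, 0.6652]
p2 = 0.6652, p0 = 0.2447

∂p2/∂z0 = -p2 × p0 = -0.6652 × 0.2447 = -0.1628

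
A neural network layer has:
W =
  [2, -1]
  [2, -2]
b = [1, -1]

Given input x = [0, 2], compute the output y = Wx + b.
y = [-1, -5]

Wx = [2×0 + -1×2, 2×0 + -2×2]
   = [-2, -4]
y = Wx + b = [-2 + 1, -4 + -1] = [-1, -5]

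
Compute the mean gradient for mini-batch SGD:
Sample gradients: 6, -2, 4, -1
Average gradient = 1.75

Average = (1/4)(6 + -2 + 4 + -1) = 7/4 = 1.75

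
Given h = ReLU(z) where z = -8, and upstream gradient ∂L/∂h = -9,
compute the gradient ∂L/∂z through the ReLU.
∂L/∂z = 0

h = ReLU(-8) = 0
Since z < 0: ∂h/∂z = 0
∂L/∂z = ∂L/∂h · ∂h/∂z = -9 × 0 = 0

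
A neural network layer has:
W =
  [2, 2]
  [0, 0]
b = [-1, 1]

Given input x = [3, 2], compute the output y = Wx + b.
y = [9, 1]

Wx = [2×3 + 2×2, 0×3 + 0×2]
   = [10, 0]
y = Wx + b = [10 + -1, 0 + 1] = [9, 1]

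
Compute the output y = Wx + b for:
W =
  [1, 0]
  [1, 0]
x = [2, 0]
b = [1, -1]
y = [3, 1]

Wx = [1×2 + 0×0, 1×2 + 0×0]
   = [2, 2]
y = Wx + b = [2 + 1, 2 + -1] = [3, 1]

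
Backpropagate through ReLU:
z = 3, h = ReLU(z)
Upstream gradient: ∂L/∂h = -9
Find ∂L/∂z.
∂L/∂z = -9

h = ReLU(3) = 3
Since z > 0: ∂h/∂z = 1
∂L/∂z = ∂L/∂h · ∂h/∂z = -9 × 1 = -9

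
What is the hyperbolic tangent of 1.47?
0.8996

tanh(1.47) = (e^(1.47) - e^(-1.47))/(e^(1.47) + e^(-1.47)) = 0.8996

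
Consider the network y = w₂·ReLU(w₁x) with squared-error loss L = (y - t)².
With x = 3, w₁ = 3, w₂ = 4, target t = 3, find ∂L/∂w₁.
∂L/∂w₁ = 792

Forward pass:
z = w₁x = 3×3 = 9
h = ReLU(9) = 9
y = w₂h = 4×9 = 36

Backward pass:
∂L/∂y = 2(y - t) = 2(36 - 3) = 66
∂y/∂h = w₂ = 4
∂h/∂z = 1 (ReLU derivative)
∂z/∂w₁ = x = 3

∂L/∂w₁ = 66 × 4 × 1 × 3 = 792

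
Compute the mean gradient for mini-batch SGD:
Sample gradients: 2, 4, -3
Average gradient = 1

Average = (1/3)(2 + 4 + -3) = 3/3 = 1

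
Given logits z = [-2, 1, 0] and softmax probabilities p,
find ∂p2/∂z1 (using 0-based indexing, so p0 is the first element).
∂p2/∂z1 = -0.183

p = softmax(z) = [0.03512, 0.7054, 0.2595]
p2 = 0.2595, p1 = 0.7054

∂p2/∂z1 = -p2 × p1 = -0.2595 × 0.7054 = -0.183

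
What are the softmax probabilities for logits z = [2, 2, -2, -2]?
p = [0.491, 0.491, 0.009, 0.009]

exp(z) = [7.389, 7.389, 0.1353, 0.1353]
Sum = 15.05
p = [0.491, 0.491, 0.009, 0.009]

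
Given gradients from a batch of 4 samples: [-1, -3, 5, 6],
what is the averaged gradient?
Average gradient = 1.75

Average = (1/4)(-1 + -3 + 5 + 6) = 7/4 = 1.75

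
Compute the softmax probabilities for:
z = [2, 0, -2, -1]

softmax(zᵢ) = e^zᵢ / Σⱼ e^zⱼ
p = [0.831, 0.1125, 0.0152, 0.0414]

exp(z) = [7.389, 1, 0.1353, 0.3679]
Sum = 8.892
p = [0.831, 0.1125, 0.0152, 0.0414]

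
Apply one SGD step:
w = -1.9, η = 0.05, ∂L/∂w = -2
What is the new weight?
w_new = -1.8

w_new = w - η·∂L/∂w = -1.9 - 0.05×(-2) = -1.9 - (-0.1) = -1.8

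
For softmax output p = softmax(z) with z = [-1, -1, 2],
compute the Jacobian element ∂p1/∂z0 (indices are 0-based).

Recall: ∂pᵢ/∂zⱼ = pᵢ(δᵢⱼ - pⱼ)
∂p1/∂z0 = -0.00205

p = softmax(z) = [0.04528, 0.04528, 0.9094]
p1 = 0.04528, p0 = 0.04528

∂p1/∂z0 = -p1 × p0 = -0.04528 × 0.04528 = -0.00205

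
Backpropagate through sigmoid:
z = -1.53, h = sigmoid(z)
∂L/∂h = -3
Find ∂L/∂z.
∂L/∂z = -0.4389

σ(-1.53) = 0.178
σ'(-1.53) = σ(-1.53)(1 - σ(-1.53)) = 0.178 × 0.822 = 0.1463
∂L/∂z = ∂L/∂h · σ'(z) = -3 × 0.1463 = -0.4389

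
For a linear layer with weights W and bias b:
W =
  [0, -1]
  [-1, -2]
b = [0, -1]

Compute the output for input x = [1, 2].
y = [-2, -6]

Wx = [0×1 + -1×2, -1×1 + -2×2]
   = [-2, -5]
y = Wx + b = [-2 + 0, -5 + -1] = [-2, -6]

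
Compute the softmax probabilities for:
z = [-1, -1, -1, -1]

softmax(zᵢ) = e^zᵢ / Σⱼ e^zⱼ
p = [0.25, 0.25, 0.25, 0.25]

exp(z) = [0.3679, 0.3679, 0.3679, 0.3679]
Sum = 1.472
p = [0.25, 0.25, 0.25, 0.25]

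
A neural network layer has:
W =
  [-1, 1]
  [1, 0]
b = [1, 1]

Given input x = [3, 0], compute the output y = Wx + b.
y = [-2, 4]

Wx = [-1×3 + 1×0, 1×3 + 0×0]
   = [-3, 3]
y = Wx + b = [-3 + 1, 3 + 1] = [-2, 4]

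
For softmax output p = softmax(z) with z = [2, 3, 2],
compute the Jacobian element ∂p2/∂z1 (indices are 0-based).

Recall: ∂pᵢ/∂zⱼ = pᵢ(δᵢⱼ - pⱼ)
∂p2/∂z1 = -0.1221

p = softmax(z) = [0.2119, 0.5761, 0.2119]
p2 = 0.2119, p1 = 0.5761

∂p2/∂z1 = -p2 × p1 = -0.2119 × 0.5761 = -0.1221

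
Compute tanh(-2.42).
-0.9843

tanh(-2.42) = (e^(-2.42) - e^(2.42))/(e^(-2.42) + e^(2.42)) = -0.9843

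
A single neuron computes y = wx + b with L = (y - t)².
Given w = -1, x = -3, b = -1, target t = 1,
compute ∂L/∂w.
∂L/∂w = -6

y = wx + b = (-1)(-3) + -1 = 2
∂L/∂y = 2(y - t) = 2(2 - 1) = 2
∂y/∂w = x = -3
∂L/∂w = ∂L/∂y · ∂y/∂w = 2 × -3 = -6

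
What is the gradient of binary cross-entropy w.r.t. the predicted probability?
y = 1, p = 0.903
∂L/∂p = -1.107

∂L/∂p = -y/p + (1-y)/(1-p) = -1/0.903 + 0 = -1.107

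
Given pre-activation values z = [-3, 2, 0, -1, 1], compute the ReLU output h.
h = [0, 2, 0, 0, 1]

ReLU applied element-wise: max(0,-3)=0, max(0,2)=2, max(0,0)=0, max(0,-1)=0, max(0,1)=1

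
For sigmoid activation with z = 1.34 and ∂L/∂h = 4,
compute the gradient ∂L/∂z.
∂L/∂z = 0.6578

σ(1.34) = 0.7925
σ'(1.34) = σ(1.34)(1 - σ(1.34)) = 0.7925 × 0.2075 = 0.1644
∂L/∂z = ∂L/∂h · σ'(z) = 4 × 0.1644 = 0.6578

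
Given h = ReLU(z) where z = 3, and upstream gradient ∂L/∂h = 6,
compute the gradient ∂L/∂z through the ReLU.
∂L/∂z = 6

h = ReLU(3) = 3
Since z > 0: ∂h/∂z = 1
∂L/∂z = ∂L/∂h · ∂h/∂z = 6 × 1 = 6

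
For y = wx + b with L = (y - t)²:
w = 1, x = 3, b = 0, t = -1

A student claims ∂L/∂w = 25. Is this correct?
Incorrect

y = (1)(3) + 0 = 3
∂L/∂y = 2(y - t) = 2(3 - -1) = 8
∂y/∂w = x = 3
∂L/∂w = 8 × 3 = 24

Claimed value: 25
Incorrect: The correct gradient is 24.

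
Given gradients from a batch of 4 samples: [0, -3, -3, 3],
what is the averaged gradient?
Average gradient = -0.75

Average = (1/4)(0 + -3 + -3 + 3) = -3/4 = -0.75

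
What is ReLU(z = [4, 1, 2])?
h = [4, 1, 2]

ReLU applied element-wise: max(0,4)=4, max(0,1)=1, max(0,2)=2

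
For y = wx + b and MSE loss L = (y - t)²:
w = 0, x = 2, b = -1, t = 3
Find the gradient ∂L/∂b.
∂L/∂b = -8

y = wx + b = (0)(2) + -1 = -1
∂L/∂y = 2(y - t) = 2(-1 - 3) = -8
∂y/∂b = 1
∂L/∂b = ∂L/∂y · ∂y/∂b = -8 × 1 = -8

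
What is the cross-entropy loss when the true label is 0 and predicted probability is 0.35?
L = 0.4308

L = -0·log(0.35) - 1·log(0.65) = -log(0.65) = 0.4308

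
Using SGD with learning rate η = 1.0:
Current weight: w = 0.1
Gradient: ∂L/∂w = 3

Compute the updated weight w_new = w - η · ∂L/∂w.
w_new = -2.9

w_new = w - η·∂L/∂w = 0.1 - 1.0×(3) = 0.1 - (3) = -2.9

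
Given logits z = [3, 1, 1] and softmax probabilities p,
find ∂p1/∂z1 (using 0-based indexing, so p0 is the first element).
∂p1/∂z1 = 0.09516

p = softmax(z) = [0.787, 0.1065, 0.1065]
p1 = 0.1065

∂p1/∂z1 = p1(1 - p1) = 0.1065 × (1 - 0.1065) = 0.09516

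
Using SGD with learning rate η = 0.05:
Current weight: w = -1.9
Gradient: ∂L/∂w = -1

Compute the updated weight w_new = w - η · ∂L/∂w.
w_new = -1.85

w_new = w - η·∂L/∂w = -1.9 - 0.05×(-1) = -1.9 - (-0.05) = -1.85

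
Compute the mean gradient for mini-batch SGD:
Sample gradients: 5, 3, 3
Average gradient = 3.667

Average = (1/3)(5 + 3 + 3) = 11/3 = 3.667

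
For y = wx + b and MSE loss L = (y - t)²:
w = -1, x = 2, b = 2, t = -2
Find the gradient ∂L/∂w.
∂L/∂w = 8

y = wx + b = (-1)(2) + 2 = 0
∂L/∂y = 2(y - t) = 2(0 - -2) = 4
∂y/∂w = x = 2
∂L/∂w = ∂L/∂y · ∂y/∂w = 4 × 2 = 8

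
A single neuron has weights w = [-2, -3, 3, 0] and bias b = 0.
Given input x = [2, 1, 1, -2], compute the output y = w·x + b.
y = -4

y = (-2)(2) + (-3)(1) + (3)(1) + (0)(-2) + 0 = -4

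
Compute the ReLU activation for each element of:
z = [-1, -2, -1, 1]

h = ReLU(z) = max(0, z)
h = [0, 0, 0, 1]

ReLU applied element-wise: max(0,-1)=0, max(0,-2)=0, max(0,-1)=0, max(0,1)=1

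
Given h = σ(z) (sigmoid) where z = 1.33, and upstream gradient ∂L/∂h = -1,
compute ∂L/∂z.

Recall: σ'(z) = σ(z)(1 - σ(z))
∂L/∂z = -0.1654

σ(1.33) = 0.7908
σ'(1.33) = σ(1.33)(1 - σ(1.33)) = 0.7908 × 0.2092 = 0.1654
∂L/∂z = ∂L/∂h · σ'(z) = -1 × 0.1654 = -0.1654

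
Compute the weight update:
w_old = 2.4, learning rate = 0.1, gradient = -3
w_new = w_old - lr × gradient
w_new = 2.7

w_new = w - η·∂L/∂w = 2.4 - 0.1×(-3) = 2.4 - (-0.3) = 2.7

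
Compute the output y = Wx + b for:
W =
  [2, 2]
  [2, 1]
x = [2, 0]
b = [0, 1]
y = [4, 5]

Wx = [2×2 + 2×0, 2×2 + 1×0]
   = [4, 4]
y = Wx + b = [4 + 0, 4 + 1] = [4, 5]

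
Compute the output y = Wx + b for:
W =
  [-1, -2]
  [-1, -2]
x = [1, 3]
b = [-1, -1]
y = [-8, -8]

Wx = [-1×1 + -2×3, -1×1 + -2×3]
   = [-7, -7]
y = Wx + b = [-7 + -1, -7 + -1] = [-8, -8]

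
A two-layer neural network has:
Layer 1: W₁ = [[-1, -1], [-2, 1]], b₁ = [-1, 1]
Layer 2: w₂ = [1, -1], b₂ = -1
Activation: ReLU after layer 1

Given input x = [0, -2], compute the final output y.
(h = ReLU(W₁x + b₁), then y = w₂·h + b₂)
y = 0

Layer 1 pre-activation: z₁ = [1, -1]
After ReLU: h = [1, 0]
Layer 2 output: y = 1×1 + -1×0 + -1 = 0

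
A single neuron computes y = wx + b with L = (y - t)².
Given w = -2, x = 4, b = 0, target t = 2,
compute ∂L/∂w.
∂L/∂w = -80

y = wx + b = (-2)(4) + 0 = -8
∂L/∂y = 2(y - t) = 2(-8 - 2) = -20
∂y/∂w = x = 4
∂L/∂w = ∂L/∂y · ∂y/∂w = -20 × 4 = -80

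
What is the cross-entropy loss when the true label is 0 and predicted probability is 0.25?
L = 0.2877

L = -0·log(0.25) - 1·log(0.75) = -log(0.75) = 0.2877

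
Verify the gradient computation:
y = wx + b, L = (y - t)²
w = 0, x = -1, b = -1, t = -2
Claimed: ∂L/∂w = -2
Correct

y = (0)(-1) + -1 = -1
∂L/∂y = 2(y - t) = 2(-1 - -2) = 2
∂y/∂w = x = -1
∂L/∂w = 2 × -1 = -2

Claimed value: -2
Correct: The correct gradient is -2.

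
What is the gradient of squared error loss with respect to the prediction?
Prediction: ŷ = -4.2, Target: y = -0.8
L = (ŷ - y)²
∂L/∂ŷ = -6.8

∂L/∂ŷ = 2(ŷ - y) = 2(-4.2 - -0.8) = 2(-3.4) = -6.8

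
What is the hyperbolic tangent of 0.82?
0.6751

tanh(0.82) = (e^(0.82) - e^(-0.82))/(e^(0.82) + e^(-0.82)) = 0.6751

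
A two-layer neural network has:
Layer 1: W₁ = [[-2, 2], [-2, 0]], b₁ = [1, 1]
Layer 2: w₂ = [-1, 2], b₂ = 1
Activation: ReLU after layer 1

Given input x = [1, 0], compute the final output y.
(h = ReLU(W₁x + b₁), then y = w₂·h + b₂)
y = 1

Layer 1 pre-activation: z₁ = [-1, -1]
After ReLU: h = [0, 0]
Layer 2 output: y = -1×0 + 2×0 + 1 = 1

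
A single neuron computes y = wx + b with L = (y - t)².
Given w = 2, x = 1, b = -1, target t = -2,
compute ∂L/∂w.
∂L/∂w = 6

y = wx + b = (2)(1) + -1 = 1
∂L/∂y = 2(y - t) = 2(1 - -2) = 6
∂y/∂w = x = 1
∂L/∂w = ∂L/∂y · ∂y/∂w = 6 × 1 = 6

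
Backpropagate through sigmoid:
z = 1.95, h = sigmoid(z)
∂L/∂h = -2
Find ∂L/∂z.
∂L/∂z = -0.2181

σ(1.95) = 0.8754
σ'(1.95) = σ(1.95)(1 - σ(1.95)) = 0.8754 × 0.1246 = 0.109
∂L/∂z = ∂L/∂h · σ'(z) = -2 × 0.109 = -0.2181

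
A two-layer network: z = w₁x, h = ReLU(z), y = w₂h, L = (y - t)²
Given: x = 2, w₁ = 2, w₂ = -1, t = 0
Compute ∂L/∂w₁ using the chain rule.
∂L/∂w₁ = 16

Forward pass:
z = w₁x = 2×2 = 4
h = ReLU(4) = 4
y = w₂h = -1×4 = -4

Backward pass:
∂L/∂y = 2(y - t) = 2(-4 - 0) = -8
∂y/∂h = w₂ = -1
∂h/∂z = 1 (ReLU derivative)
∂z/∂w₁ = x = 2

∂L/∂w₁ = -8 × -1 × 1 × 2 = 16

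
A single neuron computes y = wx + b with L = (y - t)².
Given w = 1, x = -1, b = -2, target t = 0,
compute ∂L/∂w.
∂L/∂w = 6

y = wx + b = (1)(-1) + -2 = -3
∂L/∂y = 2(y - t) = 2(-3 - 0) = -6
∂y/∂w = x = -1
∂L/∂w = ∂L/∂y · ∂y/∂w = -6 × -1 = 6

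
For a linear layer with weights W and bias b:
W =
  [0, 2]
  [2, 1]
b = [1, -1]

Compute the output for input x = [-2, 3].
y = [7, -2]

Wx = [0×-2 + 2×3, 2×-2 + 1×3]
   = [6, -1]
y = Wx + b = [6 + 1, -1 + -1] = [7, -2]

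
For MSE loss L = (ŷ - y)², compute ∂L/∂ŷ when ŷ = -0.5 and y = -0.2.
∂L/∂ŷ = -0.6

∂L/∂ŷ = 2(ŷ - y) = 2(-0.5 - -0.2) = 2(-0.3) = -0.6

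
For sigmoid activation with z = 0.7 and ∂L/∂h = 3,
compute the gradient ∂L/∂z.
∂L/∂z = 0.6651

σ(0.7) = 0.6682
σ'(0.7) = σ(0.7)(1 - σ(0.7)) = 0.6682 × 0.3318 = 0.2217
∂L/∂z = ∂L/∂h · σ'(z) = 3 × 0.2217 = 0.6651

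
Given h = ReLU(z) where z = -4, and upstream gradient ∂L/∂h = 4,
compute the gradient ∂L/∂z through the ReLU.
∂L/∂z = 0

h = ReLU(-4) = 0
Since z < 0: ∂h/∂z = 0
∂L/∂z = ∂L/∂h · ∂h/∂z = 4 × 0 = 0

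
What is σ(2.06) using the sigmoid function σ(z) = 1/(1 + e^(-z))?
0.887

sigmoid(2.06) = 1/(1 + e^(-2.06)) = 1/(1 + 0.1275) = 0.887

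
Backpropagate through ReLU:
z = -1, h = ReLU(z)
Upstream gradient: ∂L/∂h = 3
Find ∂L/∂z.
∂L/∂z = 0

h = ReLU(-1) = 0
Since z < 0: ∂h/∂z = 0
∂L/∂z = ∂L/∂h · ∂h/∂z = 3 × 0 = 0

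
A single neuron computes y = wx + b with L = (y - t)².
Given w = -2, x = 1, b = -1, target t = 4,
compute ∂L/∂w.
∂L/∂w = -14

y = wx + b = (-2)(1) + -1 = -3
∂L/∂y = 2(y - t) = 2(-3 - 4) = -14
∂y/∂w = x = 1
∂L/∂w = ∂L/∂y · ∂y/∂w = -14 × 1 = -14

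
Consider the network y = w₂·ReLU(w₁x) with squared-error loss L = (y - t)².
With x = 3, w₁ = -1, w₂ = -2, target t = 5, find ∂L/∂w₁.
∂L/∂w₁ = 0

Forward pass:
z = w₁x = -1×3 = -3
h = ReLU(-3) = 0
y = w₂h = -2×0 = 0

Backward pass:
∂L/∂y = 2(y - t) = 2(0 - 5) = -10
∂y/∂h = w₂ = -2
∂h/∂z = 0 (ReLU derivative)
∂z/∂w₁ = x = 3

∂L/∂w₁ = -10 × -2 × 0 × 3 = 0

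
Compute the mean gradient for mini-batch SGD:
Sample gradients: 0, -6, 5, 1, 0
Average gradient = 0

Average = (1/5)(0 + -6 + 5 + 1 + 0) = 0/5 = 0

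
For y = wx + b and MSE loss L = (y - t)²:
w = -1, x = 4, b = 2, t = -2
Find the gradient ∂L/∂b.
∂L/∂b = 0

y = wx + b = (-1)(4) + 2 = -2
∂L/∂y = 2(y - t) = 2(-2 - -2) = 0
∂y/∂b = 1
∂L/∂b = ∂L/∂y · ∂y/∂b = 0 × 1 = 0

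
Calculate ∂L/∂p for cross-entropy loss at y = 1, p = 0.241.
∂L/∂p = -4.149

∂L/∂p = -y/p + (1-y)/(1-p) = -1/0.241 + 0 = -4.149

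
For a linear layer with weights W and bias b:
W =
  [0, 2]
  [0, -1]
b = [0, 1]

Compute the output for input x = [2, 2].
y = [4, -1]

Wx = [0×2 + 2×2, 0×2 + -1×2]
   = [4, -2]
y = Wx + b = [4 + 0, -2 + 1] = [4, -1]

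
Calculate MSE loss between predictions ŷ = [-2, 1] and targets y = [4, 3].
MSE = 20

MSE = (1/2)((-2-4)² + (1-3)²) = (1/2)(36 + 4) = 20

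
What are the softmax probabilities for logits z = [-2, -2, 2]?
p = [0.0177, 0.0177, 0.9647]

exp(z) = [0.1353, 0.1353, 7.389]
Sum = 7.66
p = [0.0177, 0.0177, 0.9647]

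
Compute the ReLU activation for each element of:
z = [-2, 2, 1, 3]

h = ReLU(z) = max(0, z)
h = [0, 2, 1, 3]

ReLU applied element-wise: max(0,-2)=0, max(0,2)=2, max(0,1)=1, max(0,3)=3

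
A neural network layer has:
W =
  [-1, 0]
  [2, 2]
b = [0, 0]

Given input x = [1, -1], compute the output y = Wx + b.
y = [-1, 0]

Wx = [-1×1 + 0×-1, 2×1 + 2×-1]
   = [-1, 0]
y = Wx + b = [-1 + 0, 0 + 0] = [-1, 0]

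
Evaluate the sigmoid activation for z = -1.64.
0.1625

sigmoid(-1.64) = 1/(1 + e^(1.64)) = 1/(1 + 5.155) = 0.1625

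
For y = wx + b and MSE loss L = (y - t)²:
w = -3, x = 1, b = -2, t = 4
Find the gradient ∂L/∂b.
∂L/∂b = -18

y = wx + b = (-3)(1) + -2 = -5
∂L/∂y = 2(y - t) = 2(-5 - 4) = -18
∂y/∂b = 1
∂L/∂b = ∂L/∂y · ∂y/∂b = -18 × 1 = -18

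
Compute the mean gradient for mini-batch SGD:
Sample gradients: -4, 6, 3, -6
Average gradient = -0.25

Average = (1/4)(-4 + 6 + 3 + -6) = -1/4 = -0.25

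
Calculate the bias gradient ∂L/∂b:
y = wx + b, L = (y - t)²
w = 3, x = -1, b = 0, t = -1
∂L/∂b = -4

y = wx + b = (3)(-1) + 0 = -3
∂L/∂y = 2(y - t) = 2(-3 - -1) = -4
∂y/∂b = 1
∂L/∂b = ∂L/∂y · ∂y/∂b = -4 × 1 = -4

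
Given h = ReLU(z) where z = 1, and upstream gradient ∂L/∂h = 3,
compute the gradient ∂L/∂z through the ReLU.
∂L/∂z = 3

h = ReLU(1) = 1
Since z > 0: ∂h/∂z = 1
∂L/∂z = ∂L/∂h · ∂h/∂z = 3 × 1 = 3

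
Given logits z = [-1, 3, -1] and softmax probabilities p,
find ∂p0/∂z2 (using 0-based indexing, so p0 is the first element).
∂p0/∂z2 = -0.0003122

p = softmax(z) = [0.01767, 0.9647, 0.01767]
p0 = 0.01767, p2 = 0.01767

∂p0/∂z2 = -p0 × p2 = -0.01767 × 0.01767 = -0.0003122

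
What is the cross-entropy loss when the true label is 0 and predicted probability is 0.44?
L = 0.5798

L = -0·log(0.44) - 1·log(0.56) = -log(0.56) = 0.5798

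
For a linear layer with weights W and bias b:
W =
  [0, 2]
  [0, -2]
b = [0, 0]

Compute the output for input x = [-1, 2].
y = [4, -4]

Wx = [0×-1 + 2×2, 0×-1 + -2×2]
   = [4, -4]
y = Wx + b = [4 + 0, -4 + 0] = [4, -4]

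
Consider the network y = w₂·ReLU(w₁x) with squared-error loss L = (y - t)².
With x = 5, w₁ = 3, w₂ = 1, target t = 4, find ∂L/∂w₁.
∂L/∂w₁ = 110

Forward pass:
z = w₁x = 3×5 = 15
h = ReLU(15) = 15
y = w₂h = 1×15 = 15

Backward pass:
∂L/∂y = 2(y - t) = 2(15 - 4) = 22
∂y/∂h = w₂ = 1
∂h/∂z = 1 (ReLU derivative)
∂z/∂w₁ = x = 5

∂L/∂w₁ = 22 × 1 × 1 × 5 = 110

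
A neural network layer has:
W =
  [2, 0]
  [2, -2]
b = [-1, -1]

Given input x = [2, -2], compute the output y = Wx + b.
y = [3, 7]

Wx = [2×2 + 0×-2, 2×2 + -2×-2]
   = [4, 8]
y = Wx + b = [4 + -1, 8 + -1] = [3, 7]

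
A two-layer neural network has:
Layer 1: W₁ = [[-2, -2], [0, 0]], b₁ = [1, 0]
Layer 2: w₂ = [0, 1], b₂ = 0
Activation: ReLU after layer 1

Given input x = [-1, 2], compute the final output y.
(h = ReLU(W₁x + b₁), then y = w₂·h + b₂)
y = 0

Layer 1 pre-activation: z₁ = [-1, 0]
After ReLU: h = [0, 0]
Layer 2 output: y = 0×0 + 1×0 + 0 = 0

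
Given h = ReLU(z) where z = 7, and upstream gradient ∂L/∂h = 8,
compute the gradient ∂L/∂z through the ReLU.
∂L/∂z = 8

h = ReLU(7) = 7
Since z > 0: ∂h/∂z = 1
∂L/∂z = ∂L/∂h · ∂h/∂z = 8 × 1 = 8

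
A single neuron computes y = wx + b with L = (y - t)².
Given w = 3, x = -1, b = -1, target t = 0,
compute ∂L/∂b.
∂L/∂b = -8

y = wx + b = (3)(-1) + -1 = -4
∂L/∂y = 2(y - t) = 2(-4 - 0) = -8
∂y/∂b = 1
∂L/∂b = ∂L/∂y · ∂y/∂b = -8 × 1 = -8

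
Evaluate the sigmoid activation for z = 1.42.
0.8053

sigmoid(1.42) = 1/(1 + e^(-1.42)) = 1/(1 + 0.2417) = 0.8053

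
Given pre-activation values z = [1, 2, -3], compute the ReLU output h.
h = [1, 2, 0]

ReLU applied element-wise: max(0,1)=1, max(0,2)=2, max(0,-3)=0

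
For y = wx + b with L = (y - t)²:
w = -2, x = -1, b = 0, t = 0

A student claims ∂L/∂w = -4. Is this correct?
Correct

y = (-2)(-1) + 0 = 2
∂L/∂y = 2(y - t) = 2(2 - 0) = 4
∂y/∂w = x = -1
∂L/∂w = 4 × -1 = -4

Claimed value: -4
Correct: The correct gradient is -4.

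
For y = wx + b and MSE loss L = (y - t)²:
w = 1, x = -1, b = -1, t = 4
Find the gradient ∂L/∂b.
∂L/∂b = -12

y = wx + b = (1)(-1) + -1 = -2
∂L/∂y = 2(y - t) = 2(-2 - 4) = -12
∂y/∂b = 1
∂L/∂b = ∂L/∂y · ∂y/∂b = -12 × 1 = -12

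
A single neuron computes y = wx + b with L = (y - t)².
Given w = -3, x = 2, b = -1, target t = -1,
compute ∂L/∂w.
∂L/∂w = -24

y = wx + b = (-3)(2) + -1 = -7
∂L/∂y = 2(y - t) = 2(-7 - -1) = -12
∂y/∂w = x = 2
∂L/∂w = ∂L/∂y · ∂y/∂w = -12 × 2 = -24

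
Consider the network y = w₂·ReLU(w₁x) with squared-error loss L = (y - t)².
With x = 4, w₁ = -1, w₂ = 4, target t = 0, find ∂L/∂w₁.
∂L/∂w₁ = 0

Forward pass:
z = w₁x = -1×4 = -4
h = ReLU(-4) = 0
y = w₂h = 4×0 = 0

Backward pass:
∂L/∂y = 2(y - t) = 2(0 - 0) = 0
∂y/∂h = w₂ = 4
∂h/∂z = 0 (ReLU derivative)
∂z/∂w₁ = x = 4

∂L/∂w₁ = 0 × 4 × 0 × 4 = 0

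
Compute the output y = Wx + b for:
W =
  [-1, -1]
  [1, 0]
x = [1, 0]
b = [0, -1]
y = [-1, 0]

Wx = [-1×1 + -1×0, 1×1 + 0×0]
   = [-1, 1]
y = Wx + b = [-1 + 0, 1 + -1] = [-1, 0]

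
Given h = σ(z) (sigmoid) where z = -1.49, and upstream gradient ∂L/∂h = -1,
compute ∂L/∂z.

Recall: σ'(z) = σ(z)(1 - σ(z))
∂L/∂z = -0.1501

σ(-1.49) = 0.1839
σ'(-1.49) = σ(-1.49)(1 - σ(-1.49)) = 0.1839 × 0.8161 = 0.1501
∂L/∂z = ∂L/∂h · σ'(z) = -1 × 0.1501 = -0.1501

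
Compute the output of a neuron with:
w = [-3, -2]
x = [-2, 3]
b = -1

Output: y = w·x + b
y = -1

y = (-3)(-2) + (-2)(3) + -1 = -1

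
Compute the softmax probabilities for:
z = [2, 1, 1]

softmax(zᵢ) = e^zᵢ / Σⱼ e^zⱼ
p = [0.5761, 0.2119, 0.2119]

exp(z) = [7.389, 2.718, 2.718]
Sum = 12.83
p = [0.5761, 0.2119, 0.2119]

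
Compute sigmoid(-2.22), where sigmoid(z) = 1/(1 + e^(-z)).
0.09797

sigmoid(-2.22) = 1/(1 + e^(2.22)) = 1/(1 + 9.207) = 0.09797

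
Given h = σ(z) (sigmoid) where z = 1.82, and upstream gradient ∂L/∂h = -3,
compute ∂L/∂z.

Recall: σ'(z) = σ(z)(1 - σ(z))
∂L/∂z = -0.36

σ(1.82) = 0.8606
σ'(1.82) = σ(1.82)(1 - σ(1.82)) = 0.8606 × 0.1394 = 0.12
∂L/∂z = ∂L/∂h · σ'(z) = -3 × 0.12 = -0.36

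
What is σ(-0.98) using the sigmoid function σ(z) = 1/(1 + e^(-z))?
0.2729

sigmoid(-0.98) = 1/(1 + e^(0.98)) = 1/(1 + 2.664) = 0.2729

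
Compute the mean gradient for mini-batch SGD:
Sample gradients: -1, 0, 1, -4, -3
Average gradient = -1.4

Average = (1/5)(-1 + 0 + 1 + -4 + -3) = -7/5 = -1.4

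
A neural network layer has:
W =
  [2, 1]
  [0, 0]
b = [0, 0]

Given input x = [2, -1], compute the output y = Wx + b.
y = [3, 0]

Wx = [2×2 + 1×-1, 0×2 + 0×-1]
   = [3, 0]
y = Wx + b = [3 + 0, 0 + 0] = [3, 0]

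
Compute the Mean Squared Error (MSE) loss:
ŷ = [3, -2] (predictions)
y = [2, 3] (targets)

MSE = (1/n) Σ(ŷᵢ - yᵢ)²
MSE = 13

MSE = (1/2)((3-2)² + (-2-3)²) = (1/2)(1 + 25) = 13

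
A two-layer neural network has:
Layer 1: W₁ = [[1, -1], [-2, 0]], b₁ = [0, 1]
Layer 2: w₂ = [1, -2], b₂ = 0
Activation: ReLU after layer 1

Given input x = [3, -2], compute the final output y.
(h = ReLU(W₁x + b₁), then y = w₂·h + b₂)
y = 5

Layer 1 pre-activation: z₁ = [5, -5]
After ReLU: h = [5, 0]
Layer 2 output: y = 1×5 + -2×0 + 0 = 5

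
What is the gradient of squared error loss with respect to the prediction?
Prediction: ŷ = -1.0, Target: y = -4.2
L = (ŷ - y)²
∂L/∂ŷ = 6.4

∂L/∂ŷ = 2(ŷ - y) = 2(-1.0 - -4.2) = 2(3.2) = 6.4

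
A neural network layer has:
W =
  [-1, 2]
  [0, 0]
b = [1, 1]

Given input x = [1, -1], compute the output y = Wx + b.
y = [-2, 1]

Wx = [-1×1 + 2×-1, 0×1 + 0×-1]
   = [-3, 0]
y = Wx + b = [-3 + 1, 0 + 1] = [-2, 1]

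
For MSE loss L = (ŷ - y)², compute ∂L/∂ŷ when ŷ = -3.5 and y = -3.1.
∂L/∂ŷ = -0.8

∂L/∂ŷ = 2(ŷ - y) = 2(-3.5 - -3.1) = 2(-0.4) = -0.8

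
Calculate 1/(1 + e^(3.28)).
0.03626

sigmoid(-3.28) = 1/(1 + e^(3.28)) = 1/(1 + 26.58) = 0.03626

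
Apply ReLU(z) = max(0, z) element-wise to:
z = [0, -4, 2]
h = [0, 0, 2]

ReLU applied element-wise: max(0,0)=0, max(0,-4)=0, max(0,2)=2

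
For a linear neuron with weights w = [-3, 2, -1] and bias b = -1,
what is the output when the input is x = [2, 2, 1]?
y = -4

y = (-3)(2) + (2)(2) + (-1)(1) + -1 = -4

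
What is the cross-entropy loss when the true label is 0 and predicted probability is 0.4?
L = 0.5108

L = -0·log(0.4) - 1·log(0.6) = -log(0.6) = 0.5108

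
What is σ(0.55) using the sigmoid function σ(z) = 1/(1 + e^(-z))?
0.6341

sigmoid(0.55) = 1/(1 + e^(-0.55)) = 1/(1 + 0.5769) = 0.6341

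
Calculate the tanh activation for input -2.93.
-0.9943

tanh(-2.93) = (e^(-2.93) - e^(2.93))/(e^(-2.93) + e^(2.93)) = -0.9943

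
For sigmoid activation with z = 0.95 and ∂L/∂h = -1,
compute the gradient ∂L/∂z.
∂L/∂z = -0.2011

σ(0.95) = 0.7211
σ'(0.95) = σ(0.95)(1 - σ(0.95)) = 0.7211 × 0.2789 = 0.2011
∂L/∂z = ∂L/∂h · σ'(z) = -1 × 0.2011 = -0.2011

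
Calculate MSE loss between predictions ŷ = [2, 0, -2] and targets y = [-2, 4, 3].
MSE = 19

MSE = (1/3)((2--2)² + (0-4)² + (-2-3)²) = (1/3)(16 + 16 + 25) = 19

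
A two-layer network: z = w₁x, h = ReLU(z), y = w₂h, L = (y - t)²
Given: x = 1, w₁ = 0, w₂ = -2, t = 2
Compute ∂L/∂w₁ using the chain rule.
∂L/∂w₁ = 0

Forward pass:
z = w₁x = 0×1 = 0
h = ReLU(0) = 0
y = w₂h = -2×0 = 0

Backward pass:
∂L/∂y = 2(y - t) = 2(0 - 2) = -4
∂y/∂h = w₂ = -2
∂h/∂z = 0 (ReLU derivative)
∂z/∂w₁ = x = 1

∂L/∂w₁ = -4 × -2 × 0 × 1 = 0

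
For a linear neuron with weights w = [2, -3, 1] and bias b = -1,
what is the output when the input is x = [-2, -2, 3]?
y = 4

y = (2)(-2) + (-3)(-2) + (1)(3) + -1 = 4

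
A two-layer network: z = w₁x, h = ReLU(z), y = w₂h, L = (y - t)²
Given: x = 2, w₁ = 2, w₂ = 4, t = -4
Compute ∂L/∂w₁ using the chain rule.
∂L/∂w₁ = 320

Forward pass:
z = w₁x = 2×2 = 4
h = ReLU(4) = 4
y = w₂h = 4×4 = 16

Backward pass:
∂L/∂y = 2(y - t) = 2(16 - -4) = 40
∂y/∂h = w₂ = 4
∂h/∂z = 1 (ReLU derivative)
∂z/∂w₁ = x = 2

∂L/∂w₁ = 40 × 4 × 1 × 2 = 320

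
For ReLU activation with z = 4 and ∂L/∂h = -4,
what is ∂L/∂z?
∂L/∂z = -4

h = ReLU(4) = 4
Since z > 0: ∂h/∂z = 1
∂L/∂z = ∂L/∂h · ∂h/∂z = -4 × 1 = -4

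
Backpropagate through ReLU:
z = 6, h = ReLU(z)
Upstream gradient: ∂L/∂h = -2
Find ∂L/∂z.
∂L/∂z = -2

h = ReLU(6) = 6
Since z > 0: ∂h/∂z = 1
∂L/∂z = ∂L/∂h · ∂h/∂z = -2 × 1 = -2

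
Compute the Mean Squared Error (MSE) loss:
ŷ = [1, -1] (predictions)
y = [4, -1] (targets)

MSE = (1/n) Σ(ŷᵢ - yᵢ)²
MSE = 4.5

MSE = (1/2)((1-4)² + (-1--1)²) = (1/2)(9 + 0) = 4.5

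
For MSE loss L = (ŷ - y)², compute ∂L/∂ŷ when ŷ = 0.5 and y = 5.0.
∂L/∂ŷ = -9.0

∂L/∂ŷ = 2(ŷ - y) = 2(0.5 - 5.0) = 2(-4.5) = -9.0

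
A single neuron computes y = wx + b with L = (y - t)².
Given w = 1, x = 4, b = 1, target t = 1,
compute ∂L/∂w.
∂L/∂w = 32

y = wx + b = (1)(4) + 1 = 5
∂L/∂y = 2(y - t) = 2(5 - 1) = 8
∂y/∂w = x = 4
∂L/∂w = ∂L/∂y · ∂y/∂w = 8 × 4 = 32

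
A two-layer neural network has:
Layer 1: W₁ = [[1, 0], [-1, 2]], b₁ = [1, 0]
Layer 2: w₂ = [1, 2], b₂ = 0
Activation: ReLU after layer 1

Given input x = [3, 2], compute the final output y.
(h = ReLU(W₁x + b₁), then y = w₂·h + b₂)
y = 6

Layer 1 pre-activation: z₁ = [4, 1]
After ReLU: h = [4, 1]
Layer 2 output: y = 1×4 + 2×1 + 0 = 6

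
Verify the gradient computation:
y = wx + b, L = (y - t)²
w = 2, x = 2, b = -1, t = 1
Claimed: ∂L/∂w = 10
Incorrect

y = (2)(2) + -1 = 3
∂L/∂y = 2(y - t) = 2(3 - 1) = 4
∂y/∂w = x = 2
∂L/∂w = 4 × 2 = 8

Claimed value: 10
Incorrect: The correct gradient is 8.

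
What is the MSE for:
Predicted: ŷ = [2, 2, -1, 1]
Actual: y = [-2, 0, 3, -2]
MSE = 11.25

MSE = (1/4)((2--2)² + (2-0)² + (-1-3)² + (1--2)²) = (1/4)(16 + 4 + 16 + 9) = 11.25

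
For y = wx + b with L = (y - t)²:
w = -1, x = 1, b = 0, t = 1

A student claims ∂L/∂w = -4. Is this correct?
Correct

y = (-1)(1) + 0 = -1
∂L/∂y = 2(y - t) = 2(-1 - 1) = -4
∂y/∂w = x = 1
∂L/∂w = -4 × 1 = -4

Claimed value: -4
Correct: The correct gradient is -4.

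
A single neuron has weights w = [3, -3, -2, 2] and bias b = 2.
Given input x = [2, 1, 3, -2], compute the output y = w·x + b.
y = -5

y = (3)(2) + (-3)(1) + (-2)(3) + (2)(-2) + 2 = -5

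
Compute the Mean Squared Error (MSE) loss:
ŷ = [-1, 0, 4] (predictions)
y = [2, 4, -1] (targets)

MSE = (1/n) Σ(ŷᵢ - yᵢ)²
MSE = 16.67

MSE = (1/3)((-1-2)² + (0-4)² + (4--1)²) = (1/3)(9 + 16 + 25) = 16.67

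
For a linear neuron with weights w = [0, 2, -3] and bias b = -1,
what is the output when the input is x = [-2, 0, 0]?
y = -1

y = (0)(-2) + (2)(0) + (-3)(0) + -1 = -1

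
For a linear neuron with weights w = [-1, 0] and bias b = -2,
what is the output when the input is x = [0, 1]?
y = -2

y = (-1)(0) + (0)(1) + -2 = -2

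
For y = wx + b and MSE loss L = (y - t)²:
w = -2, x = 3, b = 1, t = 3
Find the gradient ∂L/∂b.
∂L/∂b = -16

y = wx + b = (-2)(3) + 1 = -5
∂L/∂y = 2(y - t) = 2(-5 - 3) = -16
∂y/∂b = 1
∂L/∂b = ∂L/∂y · ∂y/∂b = -16 × 1 = -16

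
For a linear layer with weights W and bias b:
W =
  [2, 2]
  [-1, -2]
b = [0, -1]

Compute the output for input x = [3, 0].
y = [6, -4]

Wx = [2×3 + 2×0, -1×3 + -2×0]
   = [6, -3]
y = Wx + b = [6 + 0, -3 + -1] = [6, -4]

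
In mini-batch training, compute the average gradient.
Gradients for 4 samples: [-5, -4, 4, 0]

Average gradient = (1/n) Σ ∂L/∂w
Average gradient = -1.25

Average = (1/4)(-5 + -4 + 4 + 0) = -5/4 = -1.25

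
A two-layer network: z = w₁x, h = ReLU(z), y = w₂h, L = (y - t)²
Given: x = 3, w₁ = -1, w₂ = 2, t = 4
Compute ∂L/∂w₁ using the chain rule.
∂L/∂w₁ = 0

Forward pass:
z = w₁x = -1×3 = -3
h = ReLU(-3) = 0
y = w₂h = 2×0 = 0

Backward pass:
∂L/∂y = 2(y - t) = 2(0 - 4) = -8
∂y/∂h = w₂ = 2
∂h/∂z = 0 (ReLU derivative)
∂z/∂w₁ = x = 3

∂L/∂w₁ = -8 × 2 × 0 × 3 = 0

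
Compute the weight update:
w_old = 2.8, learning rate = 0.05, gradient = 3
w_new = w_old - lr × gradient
w_new = 2.65

w_new = w - η·∂L/∂w = 2.8 - 0.05×(3) = 2.8 - (0.15) = 2.65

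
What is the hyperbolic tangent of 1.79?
0.9458

tanh(1.79) = (e^(1.79) - e^(-1.79))/(e^(1.79) + e^(-1.79)) = 0.9458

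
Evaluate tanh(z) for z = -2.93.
-0.9943

tanh(-2.93) = (e^(-2.93) - e^(2.93))/(e^(-2.93) + e^(2.93)) = -0.9943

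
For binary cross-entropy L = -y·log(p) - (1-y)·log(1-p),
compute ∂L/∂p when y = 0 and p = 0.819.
∂L/∂p = 5.525

∂L/∂p = -y/p + (1-y)/(1-p) = 0 + 1/0.181 = 5.525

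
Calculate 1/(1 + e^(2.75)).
0.06009

sigmoid(-2.75) = 1/(1 + e^(2.75)) = 1/(1 + 15.64) = 0.06009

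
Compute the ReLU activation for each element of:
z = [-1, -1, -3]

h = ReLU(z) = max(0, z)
h = [0, 0, 0]

ReLU applied element-wise: max(0,-1)=0, max(0,-1)=0, max(0,-3)=0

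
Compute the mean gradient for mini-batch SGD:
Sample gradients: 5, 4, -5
Average gradient = 1.333

Average = (1/3)(5 + 4 + -5) = 4/3 = 1.333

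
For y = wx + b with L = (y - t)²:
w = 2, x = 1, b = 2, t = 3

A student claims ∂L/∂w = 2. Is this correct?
Correct

y = (2)(1) + 2 = 4
∂L/∂y = 2(y - t) = 2(4 - 3) = 2
∂y/∂w = x = 1
∂L/∂w = 2 × 1 = 2

Claimed value: 2
Correct: The correct gradient is 2.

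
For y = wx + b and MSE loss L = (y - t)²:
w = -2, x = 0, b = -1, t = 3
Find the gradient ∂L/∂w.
∂L/∂w = 0

y = wx + b = (-2)(0) + -1 = -1
∂L/∂y = 2(y - t) = 2(-1 - 3) = -8
∂y/∂w = x = 0
∂L/∂w = ∂L/∂y · ∂y/∂w = -8 × 0 = 0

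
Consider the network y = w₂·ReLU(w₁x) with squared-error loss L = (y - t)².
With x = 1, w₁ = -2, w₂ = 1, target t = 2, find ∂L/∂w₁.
∂L/∂w₁ = 0

Forward pass:
z = w₁x = -2×1 = -2
h = ReLU(-2) = 0
y = w₂h = 1×0 = 0

Backward pass:
∂L/∂y = 2(y - t) = 2(0 - 2) = -4
∂y/∂h = w₂ = 1
∂h/∂z = 0 (ReLU derivative)
∂z/∂w₁ = x = 1

∂L/∂w₁ = -4 × 1 × 0 × 1 = 0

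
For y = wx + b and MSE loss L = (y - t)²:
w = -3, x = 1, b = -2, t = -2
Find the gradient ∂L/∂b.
∂L/∂b = -6

y = wx + b = (-3)(1) + -2 = -5
∂L/∂y = 2(y - t) = 2(-5 - -2) = -6
∂y/∂b = 1
∂L/∂b = ∂L/∂y · ∂y/∂b = -6 × 1 = -6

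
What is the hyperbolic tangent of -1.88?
-0.9545

tanh(-1.88) = (e^(-1.88) - e^(1.88))/(e^(-1.88) + e^(1.88)) = -0.9545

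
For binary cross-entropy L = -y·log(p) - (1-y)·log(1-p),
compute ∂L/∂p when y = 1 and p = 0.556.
∂L/∂p = -1.799

∂L/∂p = -y/p + (1-y)/(1-p) = -1/0.556 + 0 = -1.799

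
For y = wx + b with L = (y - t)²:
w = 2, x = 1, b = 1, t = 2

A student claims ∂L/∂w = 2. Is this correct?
Correct

y = (2)(1) + 1 = 3
∂L/∂y = 2(y - t) = 2(3 - 2) = 2
∂y/∂w = x = 1
∂L/∂w = 2 × 1 = 2

Claimed value: 2
Correct: The correct gradient is 2.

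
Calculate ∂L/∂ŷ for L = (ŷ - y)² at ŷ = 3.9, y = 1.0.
∂L/∂ŷ = 5.8

∂L/∂ŷ = 2(ŷ - y) = 2(3.9 - 1.0) = 2(2.9) = 5.8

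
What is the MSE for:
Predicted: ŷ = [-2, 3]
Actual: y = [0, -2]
MSE = 14.5

MSE = (1/2)((-2-0)² + (3--2)²) = (1/2)(4 + 25) = 14.5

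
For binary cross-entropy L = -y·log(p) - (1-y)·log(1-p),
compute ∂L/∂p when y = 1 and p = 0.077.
∂L/∂p = -12.99

∂L/∂p = -y/p + (1-y)/(1-p) = -1/0.077 + 0 = -12.99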